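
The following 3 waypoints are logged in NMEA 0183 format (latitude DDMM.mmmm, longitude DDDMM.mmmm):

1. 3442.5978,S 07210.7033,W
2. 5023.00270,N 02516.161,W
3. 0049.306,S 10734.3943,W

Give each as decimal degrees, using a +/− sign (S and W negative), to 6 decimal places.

1. -34.709963, -72.178388
2. 50.383378, -25.269350
3. -0.821767, -107.573238

Point 1:
  Lat: split at 2 digits → 34° and 42.5978′; 34 + 42.5978/60 = 34.7099633
  hemisphere S, so the sign is −
  λ: split at 3 digits → 072° and 10.7033′; 72 + 10.7033/60 = 72.1783883
  W ⇒ negate
Point 2:
  Latitude: split at 2 digits → 50° and 23.0027′; 50 + 23.0027/60 = 50.3833783
  N ⇒ keep positive
  Longitude: degrees = first 3 digits = 25, minutes = 16.161; 25 + 16.161/60 = 25.2693500
  W ⇒ negate
Point 3:
  Lat: split at 2 digits → 00° and 49.306′; 0 + 49.306/60 = 0.8217667
  S → negative
  Lon: degrees = first 3 digits = 107, minutes = 34.3943; 107 + 34.3943/60 = 107.5732383
  W → negative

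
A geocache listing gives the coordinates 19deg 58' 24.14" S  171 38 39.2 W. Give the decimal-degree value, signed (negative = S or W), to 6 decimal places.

-19.973372, -171.644222

φ: 58′ + 24.14″ = 58.40233′; 19 + 58.40233/60 = 19.9733722
S → negative
λ: 171 + 38/60 + 39.2/3600 = 171.6442222
W → negative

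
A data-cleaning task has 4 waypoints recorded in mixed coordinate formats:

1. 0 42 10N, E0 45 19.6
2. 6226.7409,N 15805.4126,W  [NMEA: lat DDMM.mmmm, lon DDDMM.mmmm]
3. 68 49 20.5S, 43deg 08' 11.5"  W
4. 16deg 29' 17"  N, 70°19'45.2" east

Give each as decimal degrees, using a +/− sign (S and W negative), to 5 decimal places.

Point 1:
  Latitude: 0° + 42/60 + 10/3600 = 0 + 0.700000 + 0.002778 = 0.702778
  N ⇒ keep positive
  Longitude: 45′ + 19.6″ = 45.32667′; 0 + 45.32667/60 = 0.755444
  E ⇒ keep positive
Point 2:
  φ: degrees = first 2 digits = 62, minutes = 26.7409; 62 + 26.7409/60 = 62.445682
  N ⇒ keep positive
  Lon: degrees = first 3 digits = 158, minutes = 5.4126; 158 + 5.4126/60 = 158.090210
  W → negative
Point 3:
  Lat: 68 + 49/60 + 20.5/3600 = 68.822361
  S → negative
  Lon: 43 + 8/60 + 11.5/3600 = 43.136528
  W → negative
Point 4:
  Latitude: 16° + 29/60 + 17/3600 = 16 + 0.483333 + 0.004722 = 16.488056
  N ⇒ keep positive
  Longitude: 70 + 19/60 + 45.2/3600 = 70.329222
  E ⇒ keep positive

1. 0.70278, 0.75544
2. 62.44568, -158.09021
3. -68.82236, -43.13653
4. 16.48806, 70.32922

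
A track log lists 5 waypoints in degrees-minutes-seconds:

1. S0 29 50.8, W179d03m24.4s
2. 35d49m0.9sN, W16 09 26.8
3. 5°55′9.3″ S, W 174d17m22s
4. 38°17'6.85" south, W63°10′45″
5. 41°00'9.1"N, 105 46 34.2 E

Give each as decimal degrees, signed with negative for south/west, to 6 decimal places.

Point 1:
  φ: 0 + 29/60 + 50.8/3600 = 0.4974444
  S → negative
  Lon: 179° + 3/60 + 24.4/3600 = 179 + 0.050000 + 0.006778 = 179.0567778
  W → negative
Point 2:
  φ: 49′ + 0.9″ = 49.01500′; 35 + 49.01500/60 = 35.8169167
  N → positive
  λ: 16° + 9/60 + 26.8/3600 = 16 + 0.150000 + 0.007444 = 16.1574444
  hemisphere W, so the sign is −
Point 3:
  φ: 5 + 55/60 + 9.3/3600 = 5.9192500
  S ⇒ negate
  Lon: 17′ + 22″ = 17.36667′; 174 + 17.36667/60 = 174.2894444
  W ⇒ negate
Point 4:
  Latitude: 38° + 17/60 + 6.85/3600 = 38 + 0.283333 + 0.001903 = 38.2852361
  S → negative
  Longitude: 10′ + 45″ = 10.75000′; 63 + 10.75000/60 = 63.1791667
  W → negative
Point 5:
  φ: 41° + 0/60 + 9.1/3600 = 41 + 0.000000 + 0.002528 = 41.0025278
  N → positive
  λ: 46′ + 34.2″ = 46.57000′; 105 + 46.57000/60 = 105.7761667
  E → positive

1. -0.497444, -179.056778
2. 35.816917, -16.157444
3. -5.919250, -174.289444
4. -38.285236, -63.179167
5. 41.002528, 105.776167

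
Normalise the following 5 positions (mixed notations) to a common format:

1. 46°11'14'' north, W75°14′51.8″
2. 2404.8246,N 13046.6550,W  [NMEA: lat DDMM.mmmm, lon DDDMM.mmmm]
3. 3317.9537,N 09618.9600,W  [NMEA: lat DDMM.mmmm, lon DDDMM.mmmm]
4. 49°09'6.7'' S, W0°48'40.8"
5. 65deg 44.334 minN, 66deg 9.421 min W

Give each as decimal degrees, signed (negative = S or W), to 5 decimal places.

1. 46.18722, -75.24772
2. 24.08041, -130.77758
3. 33.29923, -96.31600
4. -49.15186, -0.81133
5. 65.73890, -66.15702

Point 1:
  Latitude: 46 + 11/60 + 14/3600 = 46.187222
  N ⇒ keep positive
  λ: 14′ + 51.8″ = 14.86333′; 75 + 14.86333/60 = 75.247722
  W ⇒ negate
Point 2:
  Latitude: split at 2 digits → 24° and 4.8246′; 24 + 4.8246/60 = 24.080410
  N ⇒ keep positive
  Longitude: degrees = first 3 digits = 130, minutes = 46.655; 130 + 46.655/60 = 130.777583
  W → negative
Point 3:
  Lat: split at 2 digits → 33° and 17.9537′; 33 + 17.9537/60 = 33.299228
  N ⇒ keep positive
  λ: split at 3 digits → 096° and 18.96′; 96 + 18.96/60 = 96.316000
  hemisphere W, so the sign is −
Point 4:
  φ: 49° + 9/60 + 6.7/3600 = 49 + 0.150000 + 0.001861 = 49.151861
  S ⇒ negate
  λ: 48′ + 40.8″ = 48.68000′; 0 + 48.68000/60 = 0.811333
  W → negative
Point 5:
  Latitude: 65 + 44.334/60 = 65.738900
  N → positive
  Lon: 9.421′ = 0.157017°; total 66.157017
  W ⇒ negate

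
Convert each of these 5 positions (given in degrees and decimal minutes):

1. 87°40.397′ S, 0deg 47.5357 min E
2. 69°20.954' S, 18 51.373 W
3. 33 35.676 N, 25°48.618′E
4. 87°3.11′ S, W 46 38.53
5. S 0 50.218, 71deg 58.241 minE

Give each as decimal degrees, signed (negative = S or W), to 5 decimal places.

Point 1:
  Lat: 87 + 40.397/60 = 87.673283
  hemisphere S, so the sign is −
  Longitude: 0 + 47.5357/60 = 0.792262
  E → positive
Point 2:
  φ: 20.954′ = 0.349233°; total 69.349233
  S ⇒ negate
  Lon: 18 + 51.373/60 = 18.856217
  W → negative
Point 3:
  Lat: 35.676′ = 0.594600°; total 33.594600
  N ⇒ keep positive
  Lon: 48.618′ = 0.810300°; total 25.810300
  E → positive
Point 4:
  Lat: 87 + 3.11/60 = 87.051833
  S → negative
  λ: 38.53′ = 0.642167°; total 46.642167
  hemisphere W, so the sign is −
Point 5:
  Latitude: 50.218′ = 0.836967°; total 0.836967
  hemisphere S, so the sign is −
  λ: 71 + 58.241/60 = 71.970683
  E ⇒ keep positive

1. -87.67328, 0.79226
2. -69.34923, -18.85622
3. 33.59460, 25.81030
4. -87.05183, -46.64217
5. -0.83697, 71.97068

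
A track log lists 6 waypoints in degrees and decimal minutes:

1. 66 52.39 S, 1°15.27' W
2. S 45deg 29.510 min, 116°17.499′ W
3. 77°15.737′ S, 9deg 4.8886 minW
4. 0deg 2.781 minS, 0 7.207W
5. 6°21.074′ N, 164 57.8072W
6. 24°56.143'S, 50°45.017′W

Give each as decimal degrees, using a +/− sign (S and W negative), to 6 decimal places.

1. -66.873167, -1.254500
2. -45.491833, -116.291650
3. -77.262283, -9.081477
4. -0.046350, -0.120117
5. 6.351233, -164.963453
6. -24.935717, -50.750283

Point 1:
  Latitude: 52.39′ = 0.873167°; total 66.8731667
  S ⇒ negate
  Longitude: 1 + 15.27/60 = 1.2545000
  W ⇒ negate
Point 2:
  φ: 45 + 29.51/60 = 45.4918333
  S ⇒ negate
  Longitude: 116 + 17.499/60 = 116.2916500
  hemisphere W, so the sign is −
Point 3:
  Lat: 77 + 15.737/60 = 77.2622833
  hemisphere S, so the sign is −
  λ: 4.8886′ = 0.081477°; total 9.0814767
  W → negative
Point 4:
  φ: 2.781′ = 0.046350°; total 0.0463500
  S ⇒ negate
  Lon: 0 + 7.207/60 = 0.1201167
  W → negative
Point 5:
  Lat: 6 + 21.074/60 = 6.3512333
  N → positive
  λ: 164 + 57.8072/60 = 164.9634533
  W → negative
Point 6:
  Lat: 24 + 56.143/60 = 24.9357167
  hemisphere S, so the sign is −
  λ: 45.017′ = 0.750283°; total 50.7502833
  hemisphere W, so the sign is −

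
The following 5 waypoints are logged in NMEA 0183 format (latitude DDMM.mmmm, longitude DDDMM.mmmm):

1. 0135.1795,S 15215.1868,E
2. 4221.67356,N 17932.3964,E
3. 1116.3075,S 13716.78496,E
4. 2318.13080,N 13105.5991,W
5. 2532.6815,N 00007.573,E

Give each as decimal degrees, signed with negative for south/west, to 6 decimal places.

1. -1.586325, 152.253113
2. 42.361226, 179.539940
3. -11.271792, 137.279749
4. 23.302180, -131.093318
5. 25.544692, 0.126217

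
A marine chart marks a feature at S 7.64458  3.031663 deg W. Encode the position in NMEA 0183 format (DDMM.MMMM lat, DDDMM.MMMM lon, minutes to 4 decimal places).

0738.6748,S / 00301.8998,W

Latitude: 7° + 0.644580 × 60 = 7° 38.674800′
Longitude: 3° + 0.031663 × 60 = 3° 1.899780′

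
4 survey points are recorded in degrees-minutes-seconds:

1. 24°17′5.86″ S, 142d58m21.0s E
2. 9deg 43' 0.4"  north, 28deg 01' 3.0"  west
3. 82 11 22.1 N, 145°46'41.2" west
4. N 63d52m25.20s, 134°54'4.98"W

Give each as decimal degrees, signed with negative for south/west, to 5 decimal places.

Point 1:
  Lat: 24 + 17/60 + 5.86/3600 = 24.284961
  S ⇒ negate
  λ: 142° + 58/60 + 21/3600 = 142 + 0.966667 + 0.005833 = 142.972500
  E → positive
Point 2:
  φ: 9° + 43/60 + 0.4/3600 = 9 + 0.716667 + 0.000111 = 9.716778
  N ⇒ keep positive
  Longitude: 28° + 1/60 + 3/3600 = 28 + 0.016667 + 0.000833 = 28.017500
  W → negative
Point 3:
  φ: 82° + 11/60 + 22.1/3600 = 82 + 0.183333 + 0.006139 = 82.189472
  N → positive
  λ: 46′ + 41.2″ = 46.68667′; 145 + 46.68667/60 = 145.778111
  W ⇒ negate
Point 4:
  Lat: 63° + 52/60 + 25.2/3600 = 63 + 0.866667 + 0.007000 = 63.873667
  N → positive
  Lon: 134 + 54/60 + 4.98/3600 = 134.901383
  hemisphere W, so the sign is −

1. -24.28496, 142.97250
2. 9.71678, -28.01750
3. 82.18947, -145.77811
4. 63.87367, -134.90138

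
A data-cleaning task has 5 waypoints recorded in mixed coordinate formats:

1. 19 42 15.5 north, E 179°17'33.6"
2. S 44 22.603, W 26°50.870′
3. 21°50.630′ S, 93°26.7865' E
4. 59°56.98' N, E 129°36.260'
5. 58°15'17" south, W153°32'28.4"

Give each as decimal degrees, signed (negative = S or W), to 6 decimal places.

Point 1:
  φ: 19° + 42/60 + 15.5/3600 = 19 + 0.700000 + 0.004306 = 19.7043056
  N ⇒ keep positive
  Lon: 179 + 17/60 + 33.6/3600 = 179.2926667
  E ⇒ keep positive
Point 2:
  Lat: 22.603′ = 0.376717°; total 44.3767167
  S ⇒ negate
  Longitude: 26 + 50.87/60 = 26.8478333
  W ⇒ negate
Point 3:
  Lat: 50.63′ = 0.843833°; total 21.8438333
  S → negative
  Longitude: 26.7865′ = 0.446442°; total 93.4464417
  E ⇒ keep positive
Point 4:
  φ: 59 + 56.98/60 = 59.9496667
  N → positive
  Longitude: 36.26′ = 0.604333°; total 129.6043333
  E ⇒ keep positive
Point 5:
  Lat: 15′ + 17″ = 15.28333′; 58 + 15.28333/60 = 58.2547222
  S ⇒ negate
  Longitude: 153 + 32/60 + 28.4/3600 = 153.5412222
  W ⇒ negate

1. 19.704306, 179.292667
2. -44.376717, -26.847833
3. -21.843833, 93.446442
4. 59.949667, 129.604333
5. -58.254722, -153.541222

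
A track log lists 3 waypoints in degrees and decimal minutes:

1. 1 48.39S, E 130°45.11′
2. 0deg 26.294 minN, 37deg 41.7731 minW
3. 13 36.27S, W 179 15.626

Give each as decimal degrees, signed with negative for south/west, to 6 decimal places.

1. -1.806500, 130.751833
2. 0.438233, -37.696218
3. -13.604500, -179.260433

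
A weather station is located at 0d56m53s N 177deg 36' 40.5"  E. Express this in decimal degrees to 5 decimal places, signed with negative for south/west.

φ: 0° + 56/60 + 53/3600 = 0 + 0.933333 + 0.014722 = 0.948056
N ⇒ keep positive
λ: 177° + 36/60 + 40.5/3600 = 177 + 0.600000 + 0.011250 = 177.611250
E ⇒ keep positive

0.94806, 177.61125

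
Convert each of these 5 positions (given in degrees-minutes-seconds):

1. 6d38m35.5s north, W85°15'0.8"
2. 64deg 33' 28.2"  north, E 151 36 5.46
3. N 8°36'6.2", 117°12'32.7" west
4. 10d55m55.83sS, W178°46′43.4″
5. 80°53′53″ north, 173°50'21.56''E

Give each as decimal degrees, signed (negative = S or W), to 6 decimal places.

1. 6.643194, -85.250222
2. 64.557833, 151.601517
3. 8.601722, -117.209083
4. -10.932175, -178.778722
5. 80.898056, 173.839322

Point 1:
  Lat: 6 + 38/60 + 35.5/3600 = 6.6431944
  N → positive
  Longitude: 15′ + 0.8″ = 15.01333′; 85 + 15.01333/60 = 85.2502222
  hemisphere W, so the sign is −
Point 2:
  Lat: 33′ + 28.2″ = 33.47000′; 64 + 33.47000/60 = 64.5578333
  N → positive
  Longitude: 151° + 36/60 + 5.46/3600 = 151 + 0.600000 + 0.001517 = 151.6015167
  E → positive
Point 3:
  Latitude: 8° + 36/60 + 6.2/3600 = 8 + 0.600000 + 0.001722 = 8.6017222
  N ⇒ keep positive
  Lon: 117 + 12/60 + 32.7/3600 = 117.2090833
  W ⇒ negate
Point 4:
  Latitude: 55′ + 55.83″ = 55.93050′; 10 + 55.93050/60 = 10.9321750
  S ⇒ negate
  Lon: 178° + 46/60 + 43.4/3600 = 178 + 0.766667 + 0.012056 = 178.7787222
  W ⇒ negate
Point 5:
  Lat: 53′ + 53″ = 53.88333′; 80 + 53.88333/60 = 80.8980556
  N → positive
  Longitude: 50′ + 21.56″ = 50.35933′; 173 + 50.35933/60 = 173.8393222
  E → positive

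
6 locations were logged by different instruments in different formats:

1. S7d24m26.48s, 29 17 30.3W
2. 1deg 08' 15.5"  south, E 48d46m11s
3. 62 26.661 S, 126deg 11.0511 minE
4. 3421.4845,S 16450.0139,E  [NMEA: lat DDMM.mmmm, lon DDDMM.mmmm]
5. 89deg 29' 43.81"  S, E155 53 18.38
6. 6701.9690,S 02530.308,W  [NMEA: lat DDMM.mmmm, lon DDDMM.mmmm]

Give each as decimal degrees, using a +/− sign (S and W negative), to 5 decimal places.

1. -7.40736, -29.29175
2. -1.13764, 48.76972
3. -62.44435, 126.18419
4. -34.35808, 164.83357
5. -89.49550, 155.88844
6. -67.03282, -25.50513

Point 1:
  Latitude: 24′ + 26.48″ = 24.44133′; 7 + 24.44133/60 = 7.407356
  S ⇒ negate
  Lon: 17′ + 30.3″ = 17.50500′; 29 + 17.50500/60 = 29.291750
  hemisphere W, so the sign is −
Point 2:
  φ: 8′ + 15.5″ = 8.25833′; 1 + 8.25833/60 = 1.137639
  S → negative
  Lon: 48 + 46/60 + 11/3600 = 48.769722
  E → positive
Point 3:
  Latitude: 26.661′ = 0.444350°; total 62.444350
  S ⇒ negate
  λ: 11.0511′ = 0.184185°; total 126.184185
  E → positive
Point 4:
  Lat: split at 2 digits → 34° and 21.4845′; 34 + 21.4845/60 = 34.358075
  hemisphere S, so the sign is −
  Longitude: degrees = first 3 digits = 164, minutes = 50.0139; 164 + 50.0139/60 = 164.833565
  E → positive
Point 5:
  Latitude: 29′ + 43.81″ = 29.73017′; 89 + 29.73017/60 = 89.495503
  hemisphere S, so the sign is −
  λ: 155 + 53/60 + 18.38/3600 = 155.888439
  E → positive
Point 6:
  Lat: split at 2 digits → 67° and 1.969′; 67 + 1.969/60 = 67.032817
  S ⇒ negate
  λ: degrees = first 3 digits = 25, minutes = 30.308; 25 + 30.308/60 = 25.505133
  W ⇒ negate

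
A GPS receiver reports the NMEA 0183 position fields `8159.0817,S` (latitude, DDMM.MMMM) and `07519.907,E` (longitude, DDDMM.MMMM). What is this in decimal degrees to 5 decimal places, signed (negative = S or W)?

-81.98470, 75.33178

Lat: split at 2 digits → 81° and 59.0817′; 81 + 59.0817/60 = 81.984695
S → negative
Longitude: degrees = first 3 digits = 75, minutes = 19.907; 75 + 19.907/60 = 75.331783
E ⇒ keep positive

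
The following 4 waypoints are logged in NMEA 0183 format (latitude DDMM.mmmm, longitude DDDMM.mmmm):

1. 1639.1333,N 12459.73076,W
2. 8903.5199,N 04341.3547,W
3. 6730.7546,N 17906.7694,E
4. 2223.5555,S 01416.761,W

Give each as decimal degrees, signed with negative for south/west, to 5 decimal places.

1. 16.65222, -124.99551
2. 89.05867, -43.68925
3. 67.51258, 179.11282
4. -22.39259, -14.27935

Point 1:
  Latitude: degrees = first 2 digits = 16, minutes = 39.1333; 16 + 39.1333/60 = 16.652222
  N ⇒ keep positive
  Longitude: degrees = first 3 digits = 124, minutes = 59.73076; 124 + 59.73076/60 = 124.995513
  hemisphere W, so the sign is −
Point 2:
  Lat: degrees = first 2 digits = 89, minutes = 3.5199; 89 + 3.5199/60 = 89.058665
  N ⇒ keep positive
  λ: split at 3 digits → 043° and 41.3547′; 43 + 41.3547/60 = 43.689245
  W ⇒ negate
Point 3:
  Latitude: degrees = first 2 digits = 67, minutes = 30.7546; 67 + 30.7546/60 = 67.512577
  N ⇒ keep positive
  Longitude: split at 3 digits → 179° and 6.7694′; 179 + 6.7694/60 = 179.112823
  E ⇒ keep positive
Point 4:
  φ: split at 2 digits → 22° and 23.5555′; 22 + 23.5555/60 = 22.392592
  hemisphere S, so the sign is −
  Longitude: split at 3 digits → 014° and 16.761′; 14 + 16.761/60 = 14.279350
  hemisphere W, so the sign is −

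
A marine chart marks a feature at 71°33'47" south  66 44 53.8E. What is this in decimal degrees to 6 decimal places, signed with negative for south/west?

-71.563056, 66.748278

φ: 71 + 33/60 + 47/3600 = 71.5630556
S → negative
λ: 66 + 44/60 + 53.8/3600 = 66.7482778
E ⇒ keep positive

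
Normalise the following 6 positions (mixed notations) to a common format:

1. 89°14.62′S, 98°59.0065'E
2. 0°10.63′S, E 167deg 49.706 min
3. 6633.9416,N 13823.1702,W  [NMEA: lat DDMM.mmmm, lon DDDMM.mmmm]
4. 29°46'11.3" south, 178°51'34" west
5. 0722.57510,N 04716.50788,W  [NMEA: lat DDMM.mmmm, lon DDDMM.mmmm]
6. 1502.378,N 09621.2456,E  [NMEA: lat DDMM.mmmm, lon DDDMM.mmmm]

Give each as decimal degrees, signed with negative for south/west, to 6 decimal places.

1. -89.243667, 98.983442
2. -0.177167, 167.828433
3. 66.565693, -138.386170
4. -29.769806, -178.859444
5. 7.376252, -47.275131
6. 15.039633, 96.354093

Point 1:
  φ: 89 + 14.62/60 = 89.2436667
  S → negative
  Longitude: 98 + 59.0065/60 = 98.9834417
  E → positive
Point 2:
  φ: 10.63′ = 0.177167°; total 0.1771667
  hemisphere S, so the sign is −
  λ: 49.706′ = 0.828433°; total 167.8284333
  E → positive
Point 3:
  Lat: degrees = first 2 digits = 66, minutes = 33.9416; 66 + 33.9416/60 = 66.5656933
  N ⇒ keep positive
  λ: split at 3 digits → 138° and 23.1702′; 138 + 23.1702/60 = 138.3861700
  W ⇒ negate
Point 4:
  Latitude: 29 + 46/60 + 11.3/3600 = 29.7698056
  S → negative
  λ: 178 + 51/60 + 34/3600 = 178.8594444
  W ⇒ negate
Point 5:
  Latitude: split at 2 digits → 07° and 22.5751′; 7 + 22.5751/60 = 7.3762517
  N → positive
  λ: degrees = first 3 digits = 47, minutes = 16.50788; 47 + 16.50788/60 = 47.2751313
  W ⇒ negate
Point 6:
  φ: degrees = first 2 digits = 15, minutes = 2.378; 15 + 2.378/60 = 15.0396333
  N ⇒ keep positive
  Longitude: split at 3 digits → 096° and 21.2456′; 96 + 21.2456/60 = 96.3540933
  E → positive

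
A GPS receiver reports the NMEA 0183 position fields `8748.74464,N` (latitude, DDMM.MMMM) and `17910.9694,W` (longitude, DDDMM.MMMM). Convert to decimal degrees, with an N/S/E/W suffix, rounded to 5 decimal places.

87.81241° N, 179.18282° W

φ: split at 2 digits → 87° and 48.74464′; 87 + 48.74464/60 = 87.812411
Lon: split at 3 digits → 179° and 10.9694′; 179 + 10.9694/60 = 179.182823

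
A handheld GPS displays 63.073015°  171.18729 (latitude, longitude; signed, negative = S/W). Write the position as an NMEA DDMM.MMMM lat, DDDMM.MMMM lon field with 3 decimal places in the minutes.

6304.381,N / 17111.237,E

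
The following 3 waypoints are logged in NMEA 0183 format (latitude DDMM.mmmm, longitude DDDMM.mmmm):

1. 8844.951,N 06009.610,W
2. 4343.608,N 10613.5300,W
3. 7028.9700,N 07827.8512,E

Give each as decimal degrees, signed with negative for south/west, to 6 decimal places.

Point 1:
  Latitude: degrees = first 2 digits = 88, minutes = 44.951; 88 + 44.951/60 = 88.7491833
  N ⇒ keep positive
  Longitude: degrees = first 3 digits = 60, minutes = 9.61; 60 + 9.61/60 = 60.1601667
  hemisphere W, so the sign is −
Point 2:
  φ: degrees = first 2 digits = 43, minutes = 43.608; 43 + 43.608/60 = 43.7268000
  N ⇒ keep positive
  Lon: degrees = first 3 digits = 106, minutes = 13.53; 106 + 13.53/60 = 106.2255000
  W ⇒ negate
Point 3:
  Latitude: degrees = first 2 digits = 70, minutes = 28.97; 70 + 28.97/60 = 70.4828333
  N → positive
  Longitude: split at 3 digits → 078° and 27.8512′; 78 + 27.8512/60 = 78.4641867
  E → positive

1. 88.749183, -60.160167
2. 43.726800, -106.225500
3. 70.482833, 78.464187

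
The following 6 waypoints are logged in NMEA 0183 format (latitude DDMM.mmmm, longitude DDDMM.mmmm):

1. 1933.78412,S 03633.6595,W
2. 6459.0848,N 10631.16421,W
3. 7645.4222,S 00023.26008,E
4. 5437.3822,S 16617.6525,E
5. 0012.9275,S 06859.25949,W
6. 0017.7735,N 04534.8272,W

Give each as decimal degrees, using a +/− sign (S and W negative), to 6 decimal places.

1. -19.563069, -36.560992
2. 64.984747, -106.519404
3. -76.757037, 0.387668
4. -54.623037, 166.294208
5. -0.215458, -68.987658
6. 0.296225, -45.580453

Point 1:
  φ: split at 2 digits → 19° and 33.78412′; 19 + 33.78412/60 = 19.5630687
  S → negative
  Lon: degrees = first 3 digits = 36, minutes = 33.6595; 36 + 33.6595/60 = 36.5609917
  W → negative
Point 2:
  Latitude: degrees = first 2 digits = 64, minutes = 59.0848; 64 + 59.0848/60 = 64.9847467
  N ⇒ keep positive
  λ: split at 3 digits → 106° and 31.16421′; 106 + 31.16421/60 = 106.5194035
  W ⇒ negate
Point 3:
  Latitude: degrees = first 2 digits = 76, minutes = 45.4222; 76 + 45.4222/60 = 76.7570367
  S → negative
  Longitude: degrees = first 3 digits = 0, minutes = 23.26008; 0 + 23.26008/60 = 0.3876680
  E ⇒ keep positive
Point 4:
  Latitude: degrees = first 2 digits = 54, minutes = 37.3822; 54 + 37.3822/60 = 54.6230367
  S ⇒ negate
  Lon: degrees = first 3 digits = 166, minutes = 17.6525; 166 + 17.6525/60 = 166.2942083
  E ⇒ keep positive
Point 5:
  Latitude: split at 2 digits → 00° and 12.9275′; 0 + 12.9275/60 = 0.2154583
  hemisphere S, so the sign is −
  λ: split at 3 digits → 068° and 59.25949′; 68 + 59.25949/60 = 68.9876582
  hemisphere W, so the sign is −
Point 6:
  φ: split at 2 digits → 00° and 17.7735′; 0 + 17.7735/60 = 0.2962250
  N ⇒ keep positive
  Lon: split at 3 digits → 045° and 34.8272′; 45 + 34.8272/60 = 45.5804533
  W ⇒ negate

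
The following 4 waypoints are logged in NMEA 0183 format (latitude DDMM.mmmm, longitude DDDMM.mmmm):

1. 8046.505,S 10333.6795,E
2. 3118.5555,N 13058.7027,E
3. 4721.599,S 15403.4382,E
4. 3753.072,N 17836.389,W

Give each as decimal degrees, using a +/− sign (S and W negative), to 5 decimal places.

1. -80.77508, 103.56133
2. 31.30926, 130.97838
3. -47.35998, 154.05730
4. 37.88453, -178.60648

Point 1:
  Latitude: split at 2 digits → 80° and 46.505′; 80 + 46.505/60 = 80.775083
  S → negative
  Lon: degrees = first 3 digits = 103, minutes = 33.6795; 103 + 33.6795/60 = 103.561325
  E ⇒ keep positive
Point 2:
  Latitude: degrees = first 2 digits = 31, minutes = 18.5555; 31 + 18.5555/60 = 31.309258
  N ⇒ keep positive
  λ: degrees = first 3 digits = 130, minutes = 58.7027; 130 + 58.7027/60 = 130.978378
  E ⇒ keep positive
Point 3:
  Lat: degrees = first 2 digits = 47, minutes = 21.599; 47 + 21.599/60 = 47.359983
  hemisphere S, so the sign is −
  λ: split at 3 digits → 154° and 3.4382′; 154 + 3.4382/60 = 154.057303
  E → positive
Point 4:
  φ: degrees = first 2 digits = 37, minutes = 53.072; 37 + 53.072/60 = 37.884533
  N → positive
  λ: split at 3 digits → 178° and 36.389′; 178 + 36.389/60 = 178.606483
  hemisphere W, so the sign is −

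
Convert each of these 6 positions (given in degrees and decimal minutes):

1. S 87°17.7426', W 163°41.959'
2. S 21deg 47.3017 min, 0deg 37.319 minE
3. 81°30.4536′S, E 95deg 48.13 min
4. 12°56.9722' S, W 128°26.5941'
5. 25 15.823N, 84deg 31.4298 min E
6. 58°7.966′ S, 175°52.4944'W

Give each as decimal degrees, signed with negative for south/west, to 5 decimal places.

Point 1:
  φ: 87 + 17.7426/60 = 87.295710
  S → negative
  λ: 41.959′ = 0.699317°; total 163.699317
  W ⇒ negate
Point 2:
  Latitude: 47.3017′ = 0.788362°; total 21.788362
  hemisphere S, so the sign is −
  Longitude: 0 + 37.319/60 = 0.621983
  E ⇒ keep positive
Point 3:
  φ: 30.4536′ = 0.507560°; total 81.507560
  S ⇒ negate
  Longitude: 48.13′ = 0.802167°; total 95.802167
  E ⇒ keep positive
Point 4:
  Lat: 12 + 56.9722/60 = 12.949537
  S ⇒ negate
  Lon: 128 + 26.5941/60 = 128.443235
  W ⇒ negate
Point 5:
  Latitude: 25 + 15.823/60 = 25.263717
  N ⇒ keep positive
  λ: 31.4298′ = 0.523830°; total 84.523830
  E → positive
Point 6:
  Latitude: 58 + 7.966/60 = 58.132767
  S → negative
  λ: 175 + 52.4944/60 = 175.874907
  hemisphere W, so the sign is −

1. -87.29571, -163.69932
2. -21.78836, 0.62198
3. -81.50756, 95.80217
4. -12.94954, -128.44324
5. 25.26372, 84.52383
6. -58.13277, -175.87491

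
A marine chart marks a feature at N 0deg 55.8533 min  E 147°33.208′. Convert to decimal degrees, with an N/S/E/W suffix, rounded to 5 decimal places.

0.93089° N, 147.55347° E

Lat: 0 + 55.8533/60 = 0.930888
Longitude: 147 + 33.208/60 = 147.553467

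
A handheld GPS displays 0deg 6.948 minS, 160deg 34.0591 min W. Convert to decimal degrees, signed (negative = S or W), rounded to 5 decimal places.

Lat: 0 + 6.948/60 = 0.115800
S ⇒ negate
λ: 160 + 34.0591/60 = 160.567652
hemisphere W, so the sign is −

-0.11580, -160.56765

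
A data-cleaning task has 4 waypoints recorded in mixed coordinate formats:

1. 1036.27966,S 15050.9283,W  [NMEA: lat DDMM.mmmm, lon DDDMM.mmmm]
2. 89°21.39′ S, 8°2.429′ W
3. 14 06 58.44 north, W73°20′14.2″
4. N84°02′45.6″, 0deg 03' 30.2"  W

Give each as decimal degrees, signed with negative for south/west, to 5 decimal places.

1. -10.60466, -150.84881
2. -89.35650, -8.04048
3. 14.11623, -73.33728
4. 84.04600, -0.05839

Point 1:
  Lat: split at 2 digits → 10° and 36.27966′; 10 + 36.27966/60 = 10.604661
  S ⇒ negate
  Longitude: degrees = first 3 digits = 150, minutes = 50.9283; 150 + 50.9283/60 = 150.848805
  W → negative
Point 2:
  Lat: 21.39′ = 0.356500°; total 89.356500
  S → negative
  Lon: 2.429′ = 0.040483°; total 8.040483
  hemisphere W, so the sign is −
Point 3:
  Lat: 6′ + 58.44″ = 6.97400′; 14 + 6.97400/60 = 14.116233
  N → positive
  λ: 73 + 20/60 + 14.2/3600 = 73.337278
  W ⇒ negate
Point 4:
  φ: 2′ + 45.6″ = 2.76000′; 84 + 2.76000/60 = 84.046000
  N → positive
  Lon: 0° + 3/60 + 30.2/3600 = 0 + 0.050000 + 0.008389 = 0.058389
  hemisphere W, so the sign is −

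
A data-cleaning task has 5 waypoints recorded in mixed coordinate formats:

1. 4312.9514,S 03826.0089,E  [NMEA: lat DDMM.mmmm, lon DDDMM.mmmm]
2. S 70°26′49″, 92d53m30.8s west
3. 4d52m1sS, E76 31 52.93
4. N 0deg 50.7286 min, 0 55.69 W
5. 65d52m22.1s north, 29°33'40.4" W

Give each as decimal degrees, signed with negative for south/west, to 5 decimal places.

1. -43.21586, 38.43348
2. -70.44694, -92.89189
3. -4.86694, 76.53137
4. 0.84548, -0.92817
5. 65.87281, -29.56122

Point 1:
  Latitude: split at 2 digits → 43° and 12.9514′; 43 + 12.9514/60 = 43.215857
  S ⇒ negate
  Longitude: degrees = first 3 digits = 38, minutes = 26.0089; 38 + 26.0089/60 = 38.433482
  E → positive
Point 2:
  φ: 70 + 26/60 + 49/3600 = 70.446944
  S → negative
  Lon: 92 + 53/60 + 30.8/3600 = 92.891889
  W → negative
Point 3:
  Lat: 52′ + 1″ = 52.01667′; 4 + 52.01667/60 = 4.866944
  S → negative
  Lon: 76 + 31/60 + 52.93/3600 = 76.531369
  E → positive
Point 4:
  Latitude: 0 + 50.7286/60 = 0.845477
  N → positive
  Longitude: 55.69′ = 0.928167°; total 0.928167
  W → negative
Point 5:
  Lat: 65 + 52/60 + 22.1/3600 = 65.872806
  N → positive
  λ: 29° + 33/60 + 40.4/3600 = 29 + 0.550000 + 0.011222 = 29.561222
  W → negative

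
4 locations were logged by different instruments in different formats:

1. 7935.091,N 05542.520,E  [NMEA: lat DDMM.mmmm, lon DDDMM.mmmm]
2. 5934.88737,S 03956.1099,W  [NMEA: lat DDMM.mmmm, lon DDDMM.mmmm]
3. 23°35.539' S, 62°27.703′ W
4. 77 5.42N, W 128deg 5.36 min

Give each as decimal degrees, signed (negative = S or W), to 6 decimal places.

Point 1:
  Latitude: split at 2 digits → 79° and 35.091′; 79 + 35.091/60 = 79.5848500
  N ⇒ keep positive
  λ: split at 3 digits → 055° and 42.52′; 55 + 42.52/60 = 55.7086667
  E → positive
Point 2:
  φ: split at 2 digits → 59° and 34.88737′; 59 + 34.88737/60 = 59.5814562
  S ⇒ negate
  Lon: degrees = first 3 digits = 39, minutes = 56.1099; 39 + 56.1099/60 = 39.9351650
  W ⇒ negate
Point 3:
  φ: 35.539′ = 0.592317°; total 23.5923167
  S → negative
  λ: 27.703′ = 0.461717°; total 62.4617167
  hemisphere W, so the sign is −
Point 4:
  Latitude: 77 + 5.42/60 = 77.0903333
  N → positive
  λ: 128 + 5.36/60 = 128.0893333
  W → negative

1. 79.584850, 55.708667
2. -59.581456, -39.935165
3. -23.592317, -62.461717
4. 77.090333, -128.089333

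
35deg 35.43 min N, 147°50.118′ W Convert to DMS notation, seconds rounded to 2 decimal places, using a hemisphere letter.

35°35′25.80″ N, 147°50′7.08″ W

Lat: 35.43000′ → 35′ and 0.43000 × 60 = 25.8000″
Longitude: 50.11800′ → 50′ and 0.11800 × 60 = 7.0800″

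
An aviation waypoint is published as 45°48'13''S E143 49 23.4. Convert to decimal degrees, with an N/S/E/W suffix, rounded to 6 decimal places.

Lat: 48′ + 13″ = 48.21667′; 45 + 48.21667/60 = 45.8036111
λ: 143° + 49/60 + 23.4/3600 = 143 + 0.816667 + 0.006500 = 143.8231667

45.803611° S, 143.823167° E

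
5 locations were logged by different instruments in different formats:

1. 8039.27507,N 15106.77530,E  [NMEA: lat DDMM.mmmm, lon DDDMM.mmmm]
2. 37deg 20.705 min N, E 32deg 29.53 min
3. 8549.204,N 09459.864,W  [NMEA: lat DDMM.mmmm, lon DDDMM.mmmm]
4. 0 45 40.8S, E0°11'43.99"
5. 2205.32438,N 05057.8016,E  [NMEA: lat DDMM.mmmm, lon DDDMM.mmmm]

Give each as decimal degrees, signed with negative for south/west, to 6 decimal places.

1. 80.654585, 151.112922
2. 37.345083, 32.492167
3. 85.820067, -94.997733
4. -0.761333, 0.195553
5. 22.088740, 50.963360

Point 1:
  Lat: degrees = first 2 digits = 80, minutes = 39.27507; 80 + 39.27507/60 = 80.6545845
  N → positive
  λ: degrees = first 3 digits = 151, minutes = 6.7753; 151 + 6.7753/60 = 151.1129217
  E ⇒ keep positive
Point 2:
  φ: 37 + 20.705/60 = 37.3450833
  N ⇒ keep positive
  λ: 32 + 29.53/60 = 32.4921667
  E → positive
Point 3:
  Latitude: split at 2 digits → 85° and 49.204′; 85 + 49.204/60 = 85.8200667
  N ⇒ keep positive
  λ: split at 3 digits → 094° and 59.864′; 94 + 59.864/60 = 94.9977333
  W ⇒ negate
Point 4:
  φ: 45′ + 40.8″ = 45.68000′; 0 + 45.68000/60 = 0.7613333
  hemisphere S, so the sign is −
  λ: 0 + 11/60 + 43.99/3600 = 0.1955528
  E ⇒ keep positive
Point 5:
  Lat: split at 2 digits → 22° and 5.32438′; 22 + 5.32438/60 = 22.0887397
  N → positive
  Longitude: split at 3 digits → 050° and 57.8016′; 50 + 57.8016/60 = 50.9633600
  E ⇒ keep positive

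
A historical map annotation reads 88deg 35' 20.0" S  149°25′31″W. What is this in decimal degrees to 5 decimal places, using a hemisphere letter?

88.58889° S, 149.42528° W

Lat: 35′ + 20″ = 35.33333′; 88 + 35.33333/60 = 88.588889
Lon: 25′ + 31″ = 25.51667′; 149 + 25.51667/60 = 149.425278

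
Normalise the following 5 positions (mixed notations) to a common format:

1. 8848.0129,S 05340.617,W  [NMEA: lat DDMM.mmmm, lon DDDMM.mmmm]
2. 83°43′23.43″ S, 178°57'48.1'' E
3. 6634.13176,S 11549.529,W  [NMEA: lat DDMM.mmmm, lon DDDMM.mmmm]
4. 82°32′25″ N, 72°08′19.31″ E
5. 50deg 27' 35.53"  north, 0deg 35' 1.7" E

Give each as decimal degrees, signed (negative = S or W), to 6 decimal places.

Point 1:
  Lat: split at 2 digits → 88° and 48.0129′; 88 + 48.0129/60 = 88.8002150
  S → negative
  λ: split at 3 digits → 053° and 40.617′; 53 + 40.617/60 = 53.6769500
  hemisphere W, so the sign is −
Point 2:
  φ: 83 + 43/60 + 23.43/3600 = 83.7231750
  hemisphere S, so the sign is −
  Longitude: 57′ + 48.1″ = 57.80167′; 178 + 57.80167/60 = 178.9633611
  E → positive
Point 3:
  Latitude: split at 2 digits → 66° and 34.13176′; 66 + 34.13176/60 = 66.5688627
  hemisphere S, so the sign is −
  Lon: degrees = first 3 digits = 115, minutes = 49.529; 115 + 49.529/60 = 115.8254833
  hemisphere W, so the sign is −
Point 4:
  Lat: 82° + 32/60 + 25/3600 = 82 + 0.533333 + 0.006944 = 82.5402778
  N ⇒ keep positive
  Longitude: 72° + 8/60 + 19.31/3600 = 72 + 0.133333 + 0.005364 = 72.1386972
  E → positive
Point 5:
  Lat: 50 + 27/60 + 35.53/3600 = 50.4598694
  N → positive
  Lon: 35′ + 1.7″ = 35.02833′; 0 + 35.02833/60 = 0.5838056
  E ⇒ keep positive

1. -88.800215, -53.676950
2. -83.723175, 178.963361
3. -66.568863, -115.825483
4. 82.540278, 72.138697
5. 50.459869, 0.583806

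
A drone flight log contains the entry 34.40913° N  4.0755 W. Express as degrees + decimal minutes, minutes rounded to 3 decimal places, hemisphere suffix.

34° 24.548′ N, 4° 4.530′ W

φ: fractional part 0.409130 → 24.54780 minutes
Longitude: minutes = (4.075500 − 4) × 60 = 4.53000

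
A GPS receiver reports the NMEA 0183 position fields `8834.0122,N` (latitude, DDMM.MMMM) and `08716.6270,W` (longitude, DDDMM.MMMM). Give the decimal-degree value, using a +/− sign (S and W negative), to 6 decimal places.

φ: degrees = first 2 digits = 88, minutes = 34.0122; 88 + 34.0122/60 = 88.5668700
N → positive
λ: degrees = first 3 digits = 87, minutes = 16.627; 87 + 16.627/60 = 87.2771167
W ⇒ negate

88.566870, -87.277117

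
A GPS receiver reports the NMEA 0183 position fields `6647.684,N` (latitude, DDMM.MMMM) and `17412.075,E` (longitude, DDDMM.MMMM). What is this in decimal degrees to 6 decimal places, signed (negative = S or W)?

φ: split at 2 digits → 66° and 47.684′; 66 + 47.684/60 = 66.7947333
N → positive
λ: degrees = first 3 digits = 174, minutes = 12.075; 174 + 12.075/60 = 174.2012500
E ⇒ keep positive

66.794733, 174.201250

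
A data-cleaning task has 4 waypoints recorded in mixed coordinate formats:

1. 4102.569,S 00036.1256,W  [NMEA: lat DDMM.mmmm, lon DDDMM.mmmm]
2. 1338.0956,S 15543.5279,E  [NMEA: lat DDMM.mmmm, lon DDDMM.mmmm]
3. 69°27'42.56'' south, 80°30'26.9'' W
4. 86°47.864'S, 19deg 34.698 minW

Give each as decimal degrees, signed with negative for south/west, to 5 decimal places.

1. -41.04282, -0.60209
2. -13.63493, 155.72547
3. -69.46182, -80.50747
4. -86.79773, -19.57830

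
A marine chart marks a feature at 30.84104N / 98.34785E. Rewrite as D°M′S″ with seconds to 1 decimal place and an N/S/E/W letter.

30°50′27.7″ N, 98°20′52.3″ E

φ: 0.841040° → 50.46240′; 0.46240 × 60 = 27.744″
Lon: 0.347850 × 60 = 20.87100′ → 20′, remainder × 60 = 52.260″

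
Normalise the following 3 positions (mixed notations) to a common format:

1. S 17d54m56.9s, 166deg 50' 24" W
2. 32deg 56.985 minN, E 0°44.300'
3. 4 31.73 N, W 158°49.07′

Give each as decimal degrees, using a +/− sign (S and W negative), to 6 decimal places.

Point 1:
  Lat: 17 + 54/60 + 56.9/3600 = 17.9158056
  S → negative
  λ: 166° + 50/60 + 24/3600 = 166 + 0.833333 + 0.006667 = 166.8400000
  W ⇒ negate
Point 2:
  φ: 56.985′ = 0.949750°; total 32.9497500
  N → positive
  Lon: 0 + 44.3/60 = 0.7383333
  E → positive
Point 3:
  Lat: 4 + 31.73/60 = 4.5288333
  N ⇒ keep positive
  Longitude: 158 + 49.07/60 = 158.8178333
  W ⇒ negate

1. -17.915806, -166.840000
2. 32.949750, 0.738333
3. 4.528833, -158.817833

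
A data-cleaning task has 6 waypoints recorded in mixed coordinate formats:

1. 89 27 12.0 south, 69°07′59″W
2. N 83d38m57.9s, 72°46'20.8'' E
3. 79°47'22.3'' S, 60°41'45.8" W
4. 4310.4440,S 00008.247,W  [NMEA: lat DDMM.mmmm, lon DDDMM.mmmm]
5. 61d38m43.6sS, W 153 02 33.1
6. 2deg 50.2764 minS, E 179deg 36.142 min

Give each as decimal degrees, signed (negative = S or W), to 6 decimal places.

Point 1:
  Latitude: 89° + 27/60 + 12/3600 = 89 + 0.450000 + 0.003333 = 89.4533333
  S ⇒ negate
  λ: 69 + 7/60 + 59/3600 = 69.1330556
  W → negative
Point 2:
  φ: 83 + 38/60 + 57.9/3600 = 83.6494167
  N ⇒ keep positive
  Longitude: 72 + 46/60 + 20.8/3600 = 72.7724444
  E → positive
Point 3:
  Latitude: 79° + 47/60 + 22.3/3600 = 79 + 0.783333 + 0.006194 = 79.7895278
  S ⇒ negate
  Longitude: 60 + 41/60 + 45.8/3600 = 60.6960556
  hemisphere W, so the sign is −
Point 4:
  Latitude: split at 2 digits → 43° and 10.444′; 43 + 10.444/60 = 43.1740667
  hemisphere S, so the sign is −
  Lon: degrees = first 3 digits = 0, minutes = 8.247; 0 + 8.247/60 = 0.1374500
  W ⇒ negate
Point 5:
  φ: 61 + 38/60 + 43.6/3600 = 61.6454444
  S → negative
  Longitude: 2′ + 33.1″ = 2.55167′; 153 + 2.55167/60 = 153.0425278
  hemisphere W, so the sign is −
Point 6:
  Latitude: 2 + 50.2764/60 = 2.8379400
  S ⇒ negate
  Longitude: 36.142′ = 0.602367°; total 179.6023667
  E → positive

1. -89.453333, -69.133056
2. 83.649417, 72.772444
3. -79.789528, -60.696056
4. -43.174067, -0.137450
5. -61.645444, -153.042528
6. -2.837940, 179.602367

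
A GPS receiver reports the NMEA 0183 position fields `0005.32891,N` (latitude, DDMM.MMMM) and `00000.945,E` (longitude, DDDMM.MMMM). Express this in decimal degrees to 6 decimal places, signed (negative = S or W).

0.088815, 0.015750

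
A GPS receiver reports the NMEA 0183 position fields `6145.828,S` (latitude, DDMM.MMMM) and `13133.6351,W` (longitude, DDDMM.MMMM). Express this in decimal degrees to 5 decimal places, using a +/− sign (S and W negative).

-61.76380, -131.56059

Latitude: degrees = first 2 digits = 61, minutes = 45.828; 61 + 45.828/60 = 61.763800
hemisphere S, so the sign is −
λ: split at 3 digits → 131° and 33.6351′; 131 + 33.6351/60 = 131.560585
W → negative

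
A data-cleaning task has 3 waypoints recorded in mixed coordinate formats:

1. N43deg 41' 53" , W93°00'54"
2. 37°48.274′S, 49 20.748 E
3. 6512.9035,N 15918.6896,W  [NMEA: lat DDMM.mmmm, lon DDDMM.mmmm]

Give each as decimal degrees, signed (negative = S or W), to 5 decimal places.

Point 1:
  Lat: 43° + 41/60 + 53/3600 = 43 + 0.683333 + 0.014722 = 43.698056
  N → positive
  λ: 93° + 0/60 + 54/3600 = 93 + 0.000000 + 0.015000 = 93.015000
  hemisphere W, so the sign is −
Point 2:
  Lat: 37 + 48.274/60 = 37.804567
  hemisphere S, so the sign is −
  Longitude: 49 + 20.748/60 = 49.345800
  E → positive
Point 3:
  Latitude: degrees = first 2 digits = 65, minutes = 12.9035; 65 + 12.9035/60 = 65.215058
  N → positive
  λ: split at 3 digits → 159° and 18.6896′; 159 + 18.6896/60 = 159.311493
  W → negative

1. 43.69806, -93.01500
2. -37.80457, 49.34580
3. 65.21506, -159.31149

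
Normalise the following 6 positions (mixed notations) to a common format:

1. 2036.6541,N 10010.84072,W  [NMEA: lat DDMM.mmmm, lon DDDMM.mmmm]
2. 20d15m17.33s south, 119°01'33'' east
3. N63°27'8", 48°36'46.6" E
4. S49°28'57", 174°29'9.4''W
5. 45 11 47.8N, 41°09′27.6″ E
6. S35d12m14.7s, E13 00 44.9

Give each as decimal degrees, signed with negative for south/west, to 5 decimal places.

1. 20.61090, -100.18068
2. -20.25481, 119.02583
3. 63.45222, 48.61294
4. -49.48250, -174.48594
5. 45.19661, 41.15767
6. -35.20408, 13.01247

Point 1:
  Latitude: degrees = first 2 digits = 20, minutes = 36.6541; 20 + 36.6541/60 = 20.610902
  N ⇒ keep positive
  Longitude: degrees = first 3 digits = 100, minutes = 10.84072; 100 + 10.84072/60 = 100.180679
  hemisphere W, so the sign is −
Point 2:
  Lat: 15′ + 17.33″ = 15.28883′; 20 + 15.28883/60 = 20.254814
  hemisphere S, so the sign is −
  Longitude: 119 + 1/60 + 33/3600 = 119.025833
  E ⇒ keep positive
Point 3:
  φ: 27′ + 8″ = 27.13333′; 63 + 27.13333/60 = 63.452222
  N → positive
  λ: 36′ + 46.6″ = 36.77667′; 48 + 36.77667/60 = 48.612944
  E ⇒ keep positive
Point 4:
  Latitude: 28′ + 57″ = 28.95000′; 49 + 28.95000/60 = 49.482500
  hemisphere S, so the sign is −
  Lon: 29′ + 9.4″ = 29.15667′; 174 + 29.15667/60 = 174.485944
  W → negative
Point 5:
  Latitude: 11′ + 47.8″ = 11.79667′; 45 + 11.79667/60 = 45.196611
  N ⇒ keep positive
  Longitude: 9′ + 27.6″ = 9.46000′; 41 + 9.46000/60 = 41.157667
  E → positive
Point 6:
  Lat: 35 + 12/60 + 14.7/3600 = 35.204083
  hemisphere S, so the sign is −
  Longitude: 0′ + 44.9″ = 0.74833′; 13 + 0.74833/60 = 13.012472
  E ⇒ keep positive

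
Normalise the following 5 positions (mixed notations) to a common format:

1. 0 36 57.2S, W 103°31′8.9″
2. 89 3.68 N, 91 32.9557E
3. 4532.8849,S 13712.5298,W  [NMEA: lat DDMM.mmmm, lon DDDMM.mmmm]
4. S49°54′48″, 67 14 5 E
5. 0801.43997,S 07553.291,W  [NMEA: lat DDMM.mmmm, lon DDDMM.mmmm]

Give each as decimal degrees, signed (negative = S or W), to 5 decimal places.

Point 1:
  φ: 0 + 36/60 + 57.2/3600 = 0.615889
  hemisphere S, so the sign is −
  Lon: 31′ + 8.9″ = 31.14833′; 103 + 31.14833/60 = 103.519139
  hemisphere W, so the sign is −
Point 2:
  Latitude: 89 + 3.68/60 = 89.061333
  N ⇒ keep positive
  λ: 91 + 32.9557/60 = 91.549262
  E → positive
Point 3:
  Lat: split at 2 digits → 45° and 32.8849′; 45 + 32.8849/60 = 45.548082
  S ⇒ negate
  λ: split at 3 digits → 137° and 12.5298′; 137 + 12.5298/60 = 137.208830
  W → negative
Point 4:
  Latitude: 54′ + 48″ = 54.80000′; 49 + 54.80000/60 = 49.913333
  S ⇒ negate
  Lon: 67 + 14/60 + 5/3600 = 67.234722
  E → positive
Point 5:
  Lat: split at 2 digits → 08° and 1.43997′; 8 + 1.43997/60 = 8.024000
  S → negative
  Longitude: degrees = first 3 digits = 75, minutes = 53.291; 75 + 53.291/60 = 75.888183
  W → negative

1. -0.61589, -103.51914
2. 89.06133, 91.54926
3. -45.54808, -137.20883
4. -49.91333, 67.23472
5. -8.02400, -75.88818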